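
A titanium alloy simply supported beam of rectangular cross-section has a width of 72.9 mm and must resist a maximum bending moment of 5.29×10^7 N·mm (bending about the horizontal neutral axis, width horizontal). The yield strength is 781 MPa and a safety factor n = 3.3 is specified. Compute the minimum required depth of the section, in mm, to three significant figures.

h = 136 mm

σ_allow = 781/3.3 = 236.7 MPa.
For a rectangular section σ = 6M/(bh²), so h² = 6M/(b σ_allow) = 6×5.2900×10^7/(72.9×236.7) = 18400 mm².
h = 135.6 mm.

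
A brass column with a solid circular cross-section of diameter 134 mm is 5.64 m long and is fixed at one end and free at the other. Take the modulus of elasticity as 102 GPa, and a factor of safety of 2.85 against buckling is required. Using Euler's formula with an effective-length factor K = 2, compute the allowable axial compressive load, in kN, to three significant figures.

P_allow = 43.9 kN

I = πd⁴/64 = π×134⁴/64 = 1.583×10^7 mm⁴.
Effective length L_e = KL = 2×5.64 m = 11280 mm.
Euler critical load P_cr = π²EI/L_e² = π²×102000×1.583×10^7/11280² = 125200 N.
P_allow = P_cr/n = 125200/2.85 = 43940 N.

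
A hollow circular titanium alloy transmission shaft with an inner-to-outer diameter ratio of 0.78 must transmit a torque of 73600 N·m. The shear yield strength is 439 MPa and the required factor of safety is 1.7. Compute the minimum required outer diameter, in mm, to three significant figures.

d_o = 132 mm

τ_allow = 439/1.7 = 258.2 MPa.
For a hollow shaft τ = 16T/[πd_o³(1−k⁴)] with k = 0.78, so 1−k⁴ = 0.6298.
d_o³ = 16T/[π τ_allow (1−k⁴)] = 16×7.3600×10^7/(π×258.2×0.6298) = 2.305×10^6 mm³.
d_o = 132.1 mm.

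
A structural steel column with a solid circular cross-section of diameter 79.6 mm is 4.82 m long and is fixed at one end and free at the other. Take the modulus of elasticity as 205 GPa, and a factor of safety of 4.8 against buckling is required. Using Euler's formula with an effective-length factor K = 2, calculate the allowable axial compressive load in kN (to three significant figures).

I = πd⁴/64 = π×79.6⁴/64 = 1.971×10^6 mm⁴.
Effective length L_e = KL = 2×4.82 m = 9640 mm.
Euler critical load P_cr = π²EI/L_e² = π²×205000×1.971×10^6/9640² = 42910 N.
P_allow = P_cr/n = 42910/4.8 = 8939 N.

P_allow = 8.94 kN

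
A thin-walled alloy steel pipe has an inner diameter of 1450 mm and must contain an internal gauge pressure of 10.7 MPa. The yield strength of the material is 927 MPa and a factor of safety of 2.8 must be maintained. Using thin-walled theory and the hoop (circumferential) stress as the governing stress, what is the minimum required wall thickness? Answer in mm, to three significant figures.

t = 23.4 mm

σ_allow = 927/2.8 = 331.1 MPa.
Hoop stress σ_h = pD/(2t), so t = pD/(2σ_allow) = 10.7×1450/(2×331.1) = 23.43 mm.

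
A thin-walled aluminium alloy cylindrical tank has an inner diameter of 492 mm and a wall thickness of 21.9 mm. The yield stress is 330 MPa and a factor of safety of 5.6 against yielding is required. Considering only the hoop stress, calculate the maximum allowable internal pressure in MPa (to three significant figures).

p_allow = 5.25 MPa

σ_allow = 330/5.6 = 58.93 MPa.
σ_h = pD/(2t) → p_allow = 2σ_allow t/D = 2×58.93×21.9/492 = 5.246 MPa.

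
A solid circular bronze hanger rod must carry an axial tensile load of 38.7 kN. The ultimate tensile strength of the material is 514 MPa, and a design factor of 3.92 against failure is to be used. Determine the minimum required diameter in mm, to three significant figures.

d = 19.4 mm

Allowable stress σ_allow = 514/3.92 = 131.1 MPa.
Required area A = F/σ_allow = 38700/131.1 = 295.1 mm².
A = πd²/4 → d = √(4A/π) = 19.39 mm.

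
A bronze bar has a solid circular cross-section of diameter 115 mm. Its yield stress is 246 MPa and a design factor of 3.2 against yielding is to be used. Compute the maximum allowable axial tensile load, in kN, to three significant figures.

F_allow = 798 kN

σ_allow = 246/3.2 = 76.88 MPa.
A = πd²/4 = π×115²/4 = 10390 mm².
F_allow = σ_allow × A = 76.88×10390 = 798500 N.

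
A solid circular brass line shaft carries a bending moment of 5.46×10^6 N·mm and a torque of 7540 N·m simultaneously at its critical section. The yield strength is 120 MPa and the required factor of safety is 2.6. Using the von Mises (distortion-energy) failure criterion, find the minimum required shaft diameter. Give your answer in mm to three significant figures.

d = 123 mm

σ_allow = σ_y/n = 120/2.6 = 46.15 MPa.
For a solid shaft σ_b = 32M/(πd³) and τ = 16T/(πd³), so the von Mises stress is σ' = (16/πd³)·√(4M²+3T²).
√(4M²+3T²) = √(4×(5.460×10^6)² + 3×(7.540×10^6)²) = 1.702×10^7 N·mm.
d³ = 16×1.702×10^7/(π×46.15) = 1.879×10^6 mm³.
d = 123.4 mm.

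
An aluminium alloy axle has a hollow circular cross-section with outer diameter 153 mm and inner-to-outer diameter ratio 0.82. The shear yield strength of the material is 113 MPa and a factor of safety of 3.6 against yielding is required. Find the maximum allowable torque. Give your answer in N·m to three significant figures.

τ_allow = 113/3.6 = 31.39 MPa.
For a hollow shaft T_allow = τ_allow·πd_o³(1−k⁴)/16 with 1−k⁴ = 0.5479, so πd_o³(1−k⁴)/16 = 385300 mm³.
T_allow = 31.39×385300 = 1.209×10^7 N·mm = 12090 N·m.

T_allow = 12100 N·m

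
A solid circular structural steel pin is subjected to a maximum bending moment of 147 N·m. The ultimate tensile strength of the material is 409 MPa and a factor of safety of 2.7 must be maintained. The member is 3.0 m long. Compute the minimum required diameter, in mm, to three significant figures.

σ_allow = 409/2.7 = 151.5 MPa.
For a solid circular section σ = 32M/(πd³), so d³ = 32M/(π σ_allow) = 32×147000/(π×151.5) = 9885 mm³.
d = 21.46 mm.

d = 21.5 mm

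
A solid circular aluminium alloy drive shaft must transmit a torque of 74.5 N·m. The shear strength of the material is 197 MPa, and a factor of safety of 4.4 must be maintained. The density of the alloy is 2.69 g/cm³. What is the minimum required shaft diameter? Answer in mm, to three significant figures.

d = 20.4 mm

Allowable shear stress τ_allow = 197/4.4 = 44.77 MPa.
For a solid shaft τ = 16T/(πd³), so d³ = 16T/(π τ_allow) = 16×74500/(π×44.77) = 8474 mm³.
d = (8474)^(1/3) = 20.39 mm.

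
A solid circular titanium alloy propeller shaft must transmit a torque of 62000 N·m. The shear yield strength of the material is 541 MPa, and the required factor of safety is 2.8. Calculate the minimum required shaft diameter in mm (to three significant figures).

Allowable shear stress τ_allow = 541/2.8 = 193.2 MPa.
For a solid shaft τ = 16T/(πd³), so d³ = 16T/(π τ_allow) = 16×6.2000×10^7/(π×193.2) = 1.634×10^6 mm³.
d = (1.634×10^6)^(1/3) = 117.8 mm.

d = 118 mm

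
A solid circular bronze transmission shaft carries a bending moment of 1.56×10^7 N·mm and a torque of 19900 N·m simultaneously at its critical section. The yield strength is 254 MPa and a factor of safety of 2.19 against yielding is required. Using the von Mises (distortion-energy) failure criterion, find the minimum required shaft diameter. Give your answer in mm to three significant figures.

σ_allow = σ_y/n = 254/2.19 = 116.0 MPa.
For a solid shaft σ_b = 32M/(πd³) and τ = 16T/(πd³), so the von Mises stress is σ' = (16/πd³)·√(4M²+3T²).
√(4M²+3T²) = √(4×(1.560×10^7)² + 3×(1.990×10^7)²) = 4.649×10^7 N·mm.
d³ = 16×4.649×10^7/(π×116.0) = 2.042×10^6 mm³.
d = 126.9 mm.

d = 127 mm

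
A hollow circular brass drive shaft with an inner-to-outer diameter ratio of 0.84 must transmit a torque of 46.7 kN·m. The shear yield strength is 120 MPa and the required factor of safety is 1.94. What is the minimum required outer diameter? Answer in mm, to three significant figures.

d_o = 197 mm

τ_allow = 120/1.94 = 61.86 MPa.
For a hollow shaft τ = 16T/[πd_o³(1−k⁴)] with k = 0.84, so 1−k⁴ = 0.5021.
d_o³ = 16T/[π τ_allow (1−k⁴)] = 16×4.6700×10^7/(π×61.86×0.5021) = 7.658×10^6 mm³.
d_o = 197.1 mm.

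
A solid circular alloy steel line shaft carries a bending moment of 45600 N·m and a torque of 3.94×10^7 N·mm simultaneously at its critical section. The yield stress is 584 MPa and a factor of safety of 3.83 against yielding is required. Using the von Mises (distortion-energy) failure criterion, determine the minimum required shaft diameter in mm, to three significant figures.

σ_allow = σ_y/n = 584/3.83 = 152.5 MPa.
For a solid shaft σ_b = 32M/(πd³) and τ = 16T/(πd³), so the von Mises stress is σ' = (16/πd³)·√(4M²+3T²).
√(4M²+3T²) = √(4×(4.560×10^7)² + 3×(3.940×10^7)²) = 1.139×10^8 N·mm.
d³ = 16×1.139×10^8/(π×152.5) = 3.805×10^6 mm³.
d = 156.1 mm.

d = 156 mm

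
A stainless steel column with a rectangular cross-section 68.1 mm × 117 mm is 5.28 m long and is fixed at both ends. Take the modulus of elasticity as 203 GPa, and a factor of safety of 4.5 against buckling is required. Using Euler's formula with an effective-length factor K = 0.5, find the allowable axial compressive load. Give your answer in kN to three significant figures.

P_allow = 197 kN

Buckling occurs about the weak axis: I_min = h·b³/12 = 117×68.1³/12 = 3.079×10^6 mm⁴ (b = 68.1 mm is the smaller dimension).
Effective length L_e = KL = 0.5×5.28 m = 2640 mm.
Euler critical load P_cr = π²EI/L_e² = π²×203000×3.079×10^6/2640² = 885200 N.
P_allow = P_cr/n = 885200/4.5 = 196700 N.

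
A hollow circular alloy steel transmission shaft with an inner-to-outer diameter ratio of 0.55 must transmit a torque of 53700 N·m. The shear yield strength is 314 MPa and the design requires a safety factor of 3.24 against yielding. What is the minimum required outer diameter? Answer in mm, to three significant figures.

d_o = 146 mm

τ_allow = 314/3.24 = 96.91 MPa.
For a hollow shaft τ = 16T/[πd_o³(1−k⁴)] with k = 0.55, so 1−k⁴ = 0.9085.
d_o³ = 16T/[π τ_allow (1−k⁴)] = 16×5.3700×10^7/(π×96.91×0.9085) = 3.106×10^6 mm³.
d_o = 145.9 mm.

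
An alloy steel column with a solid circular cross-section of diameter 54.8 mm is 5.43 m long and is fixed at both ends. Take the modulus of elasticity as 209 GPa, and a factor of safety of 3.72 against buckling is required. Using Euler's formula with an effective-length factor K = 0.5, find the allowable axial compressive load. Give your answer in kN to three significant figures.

P_allow = 33.3 kN

I = πd⁴/64 = π×54.8⁴/64 = 442700 mm⁴.
Effective length L_e = KL = 0.5×5.43 m = 2715 mm.
Euler critical load P_cr = π²EI/L_e² = π²×209000×442700/2715² = 123900 N.
P_allow = P_cr/n = 123900/3.72 = 33300 N.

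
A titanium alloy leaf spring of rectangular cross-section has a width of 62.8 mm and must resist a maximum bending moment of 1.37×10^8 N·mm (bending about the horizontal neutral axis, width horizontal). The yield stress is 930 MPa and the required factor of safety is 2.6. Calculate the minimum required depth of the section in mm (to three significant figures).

h = 191 mm

σ_allow = 930/2.6 = 357.7 MPa.
For a rectangular section σ = 6M/(bh²), so h² = 6M/(b σ_allow) = 6×1.3700×10^8/(62.8×357.7) = 36590 mm².
h = 191.3 mm.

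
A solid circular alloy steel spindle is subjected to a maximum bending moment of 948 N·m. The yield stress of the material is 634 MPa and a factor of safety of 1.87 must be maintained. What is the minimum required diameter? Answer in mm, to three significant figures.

d = 30.5 mm

σ_allow = 634/1.87 = 339.0 MPa.
For a solid circular section σ = 32M/(πd³), so d³ = 32M/(π σ_allow) = 32×948000/(π×339.0) = 28480 mm³.
d = 30.54 mm.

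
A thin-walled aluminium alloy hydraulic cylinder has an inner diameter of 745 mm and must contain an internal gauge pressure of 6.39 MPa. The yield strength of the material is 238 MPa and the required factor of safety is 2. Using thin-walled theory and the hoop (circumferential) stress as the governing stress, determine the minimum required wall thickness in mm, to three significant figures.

t = 20.0 mm

σ_allow = 238/2 = 119.0 MPa.
Hoop stress σ_h = pD/(2t), so t = pD/(2σ_allow) = 6.39×745/(2×119.0) = 20.00 mm.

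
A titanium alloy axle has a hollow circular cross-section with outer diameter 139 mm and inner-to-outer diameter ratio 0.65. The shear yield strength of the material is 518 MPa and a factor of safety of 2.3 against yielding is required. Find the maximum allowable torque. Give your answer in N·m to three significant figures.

τ_allow = 518/2.3 = 225.2 MPa.
For a hollow shaft T_allow = τ_allow·πd_o³(1−k⁴)/16 with 1−k⁴ = 0.8215, so πd_o³(1−k⁴)/16 = 433200 mm³.
T_allow = 225.2×433200 = 9.756×10^7 N·mm = 97560 N·m.

T_allow = 97600 N·m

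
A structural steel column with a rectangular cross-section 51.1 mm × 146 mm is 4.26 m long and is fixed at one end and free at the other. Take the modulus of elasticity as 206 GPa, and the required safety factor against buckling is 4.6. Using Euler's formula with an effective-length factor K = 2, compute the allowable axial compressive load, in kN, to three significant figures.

Buckling occurs about the weak axis: I_min = h·b³/12 = 146×51.1³/12 = 1.623×10^6 mm⁴ (b = 51.1 mm is the smaller dimension).
Effective length L_e = KL = 2×4.26 m = 8520 mm.
Euler critical load P_cr = π²EI/L_e² = π²×206000×1.623×10^6/8520² = 45470 N.
P_allow = P_cr/n = 45470/4.6 = 9885 N.

P_allow = 9.88 kN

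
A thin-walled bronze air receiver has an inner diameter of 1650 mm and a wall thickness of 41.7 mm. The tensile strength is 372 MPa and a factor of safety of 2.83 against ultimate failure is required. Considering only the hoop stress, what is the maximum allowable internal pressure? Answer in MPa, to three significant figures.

p_allow = 6.64 MPa

σ_allow = 372/2.83 = 131.4 MPa.
σ_h = pD/(2t) → p_allow = 2σ_allow t/D = 2×131.4×41.7/1650 = 6.644 MPa.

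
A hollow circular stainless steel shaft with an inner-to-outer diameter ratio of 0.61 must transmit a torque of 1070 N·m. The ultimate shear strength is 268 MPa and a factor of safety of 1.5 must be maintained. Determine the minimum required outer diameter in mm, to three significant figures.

d_o = 32.8 mm

τ_allow = 268/1.5 = 178.7 MPa.
For a hollow shaft τ = 16T/[πd_o³(1−k⁴)] with k = 0.61, so 1−k⁴ = 0.8615.
d_o³ = 16T/[π τ_allow (1−k⁴)] = 16×1070000/(π×178.7×0.8615) = 35400 mm³.
d_o = 32.84 mm.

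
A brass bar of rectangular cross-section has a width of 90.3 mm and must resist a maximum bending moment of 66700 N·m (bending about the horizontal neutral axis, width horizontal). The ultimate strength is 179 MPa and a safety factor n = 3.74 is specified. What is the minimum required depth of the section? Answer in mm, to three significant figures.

h = 304 mm

σ_allow = 179/3.74 = 47.86 MPa.
For a rectangular section σ = 6M/(bh²), so h² = 6M/(b σ_allow) = 6×6.6700×10^7/(90.3×47.86) = 92600 mm².
h = 304.3 mm.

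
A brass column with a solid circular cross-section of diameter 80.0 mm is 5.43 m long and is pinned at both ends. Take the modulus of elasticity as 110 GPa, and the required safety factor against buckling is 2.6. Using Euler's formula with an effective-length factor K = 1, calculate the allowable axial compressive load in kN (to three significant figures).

P_allow = 28.5 kN

I = πd⁴/64 = π×80.0⁴/64 = 2.011×10^6 mm⁴.
Effective length L_e = KL = 1×5.43 m = 5430 mm.
Euler critical load P_cr = π²EI/L_e² = π²×110000×2.011×10^6/5430² = 74030 N.
P_allow = P_cr/n = 74030/2.6 = 28470 N.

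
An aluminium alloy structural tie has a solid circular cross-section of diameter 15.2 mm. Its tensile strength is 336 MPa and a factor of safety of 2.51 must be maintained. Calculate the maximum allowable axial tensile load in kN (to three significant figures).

σ_allow = 336/2.51 = 133.9 MPa.
A = πd²/4 = π×15.2²/4 = 181.5 mm².
F_allow = σ_allow × A = 133.9×181.5 = 24290 N.

F_allow = 24.3 kN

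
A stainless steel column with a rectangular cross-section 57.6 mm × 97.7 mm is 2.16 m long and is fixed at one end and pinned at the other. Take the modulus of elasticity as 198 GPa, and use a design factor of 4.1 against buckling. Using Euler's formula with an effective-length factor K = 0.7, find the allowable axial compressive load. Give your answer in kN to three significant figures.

Buckling occurs about the weak axis: I_min = h·b³/12 = 97.7×57.6³/12 = 1.556×10^6 mm⁴ (b = 57.6 mm is the smaller dimension).
Effective length L_e = KL = 0.7×2.16 m = 1512 mm.
Euler critical load P_cr = π²EI/L_e² = π²×198000×1.556×10^6/1512² = 1.330×10^6 N.
P_allow = P_cr/n = 1.330×10^6/4.1 = 324400 N.

P_allow = 324 kN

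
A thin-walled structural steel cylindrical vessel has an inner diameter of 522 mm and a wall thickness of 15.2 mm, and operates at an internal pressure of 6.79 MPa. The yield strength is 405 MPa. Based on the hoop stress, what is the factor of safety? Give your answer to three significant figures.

σ_h = pD/(2t) = 6.79×522/(2×15.2) = 116.6 MPa.
n = 405/116.6 = 3.474.

n = 3.47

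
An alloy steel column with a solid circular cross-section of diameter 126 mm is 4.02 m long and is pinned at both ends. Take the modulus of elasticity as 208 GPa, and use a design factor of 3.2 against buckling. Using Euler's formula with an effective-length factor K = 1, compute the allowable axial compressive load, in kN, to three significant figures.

P_allow = 491 kN

I = πd⁴/64 = π×126⁴/64 = 1.237×10^7 mm⁴.
Effective length L_e = KL = 1×4.02 m = 4020 mm.
Euler critical load P_cr = π²EI/L_e² = π²×208000×1.237×10^7/4020² = 1.572×10^6 N.
P_allow = P_cr/n = 1.572×10^6/3.2 = 491100 N.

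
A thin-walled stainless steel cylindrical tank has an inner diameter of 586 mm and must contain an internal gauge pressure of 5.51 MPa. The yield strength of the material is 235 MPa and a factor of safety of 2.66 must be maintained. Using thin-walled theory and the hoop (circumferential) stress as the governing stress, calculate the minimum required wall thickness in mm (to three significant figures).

σ_allow = 235/2.66 = 88.35 MPa.
Hoop stress σ_h = pD/(2t), so t = pD/(2σ_allow) = 5.51×586/(2×88.35) = 18.27 mm.

t = 18.3 mm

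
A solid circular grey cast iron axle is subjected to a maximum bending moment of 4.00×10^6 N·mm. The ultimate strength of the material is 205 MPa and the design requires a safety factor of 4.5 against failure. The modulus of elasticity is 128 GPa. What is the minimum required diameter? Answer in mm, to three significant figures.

d = 96.3 mm

σ_allow = 205/4.5 = 45.56 MPa.
For a solid circular section σ = 32M/(πd³), so d³ = 32M/(π σ_allow) = 32×4000000/(π×45.56) = 894400 mm³.
d = 96.35 mm.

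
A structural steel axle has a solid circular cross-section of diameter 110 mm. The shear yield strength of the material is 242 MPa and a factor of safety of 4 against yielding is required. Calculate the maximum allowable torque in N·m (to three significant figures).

T_allow = 15800 N·m

τ_allow = 242/4 = 60.50 MPa.
For a solid shaft T_allow = τ_allow·πd³/16; πd³/16 = π×110³/16 = 261300 mm³.
T_allow = 60.50×261300 = 1.581×10^7 N·mm = 15810 N·m.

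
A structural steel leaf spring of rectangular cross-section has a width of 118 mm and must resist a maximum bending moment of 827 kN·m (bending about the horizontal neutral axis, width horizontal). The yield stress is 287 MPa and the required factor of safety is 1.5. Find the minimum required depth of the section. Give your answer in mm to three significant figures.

σ_allow = 287/1.5 = 191.3 MPa.
For a rectangular section σ = 6M/(bh²), so h² = 6M/(b σ_allow) = 6×8.2700×10^8/(118×191.3) = 219800 mm².
h = 468.8 mm.

h = 469 mm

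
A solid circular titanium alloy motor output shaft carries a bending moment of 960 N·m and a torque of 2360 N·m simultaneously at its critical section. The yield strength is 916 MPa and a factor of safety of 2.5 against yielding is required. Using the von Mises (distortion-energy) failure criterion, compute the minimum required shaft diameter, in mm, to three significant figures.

d = 39.7 mm

σ_allow = σ_y/n = 916/2.5 = 366.4 MPa.
For a solid shaft σ_b = 32M/(πd³) and τ = 16T/(πd³), so the von Mises stress is σ' = (16/πd³)·√(4M²+3T²).
√(4M²+3T²) = √(4×(960000)² + 3×(2.360×10^6)²) = 4.516×10^6 N·mm.
d³ = 16×4.516×10^6/(π×366.4) = 62770 mm³.
d = 39.74 mm.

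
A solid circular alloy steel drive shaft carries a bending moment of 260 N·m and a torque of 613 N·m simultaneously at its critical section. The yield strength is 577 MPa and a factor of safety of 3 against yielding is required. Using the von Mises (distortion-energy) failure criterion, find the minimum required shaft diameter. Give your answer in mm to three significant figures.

σ_allow = σ_y/n = 577/3 = 192.3 MPa.
For a solid shaft σ_b = 32M/(πd³) and τ = 16T/(πd³), so the von Mises stress is σ' = (16/πd³)·√(4M²+3T²).
√(4M²+3T²) = √(4×(260000)² + 3×(613000)²) = 1.182×10^6 N·mm.
d³ = 16×1.182×10^6/(π×192.3) = 31310 mm³.
d = 31.52 mm.

d = 31.5 mm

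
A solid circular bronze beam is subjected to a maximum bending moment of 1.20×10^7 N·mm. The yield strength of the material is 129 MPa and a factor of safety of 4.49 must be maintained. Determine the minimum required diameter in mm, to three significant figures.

σ_allow = 129/4.49 = 28.73 MPa.
For a solid circular section σ = 32M/(πd³), so d³ = 32M/(π σ_allow) = 32×1.2000×10^7/(π×28.73) = 4.254×10^6 mm³.
d = 162.0 mm.

d = 162 mm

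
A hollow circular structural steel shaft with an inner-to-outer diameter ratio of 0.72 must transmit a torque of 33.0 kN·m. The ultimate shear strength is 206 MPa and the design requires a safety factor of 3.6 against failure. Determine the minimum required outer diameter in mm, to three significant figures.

τ_allow = 206/3.6 = 57.22 MPa.
For a hollow shaft τ = 16T/[πd_o³(1−k⁴)] with k = 0.72, so 1−k⁴ = 0.7313.
d_o³ = 16T/[π τ_allow (1−k⁴)] = 16×3.3000×10^7/(π×57.22×0.7313) = 4.016×10^6 mm³.
d_o = 159.0 mm.

d_o = 159 mm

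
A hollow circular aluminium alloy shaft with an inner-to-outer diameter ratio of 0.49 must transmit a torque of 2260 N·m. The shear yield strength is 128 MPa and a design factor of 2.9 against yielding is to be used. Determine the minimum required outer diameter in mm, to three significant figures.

d_o = 65.2 mm

τ_allow = 128/2.9 = 44.14 MPa.
For a hollow shaft τ = 16T/[πd_o³(1−k⁴)] with k = 0.49, so 1−k⁴ = 0.9424.
d_o³ = 16T/[π τ_allow (1−k⁴)] = 16×2260000/(π×44.14×0.9424) = 276700 mm³.
d_o = 65.17 mm.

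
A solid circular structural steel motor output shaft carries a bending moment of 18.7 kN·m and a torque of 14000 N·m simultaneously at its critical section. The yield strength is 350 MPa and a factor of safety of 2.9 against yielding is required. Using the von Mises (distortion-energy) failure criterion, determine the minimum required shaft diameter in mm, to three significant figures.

σ_allow = σ_y/n = 350/2.9 = 120.7 MPa.
For a solid shaft σ_b = 32M/(πd³) and τ = 16T/(πd³), so the von Mises stress is σ' = (16/πd³)·√(4M²+3T²).
√(4M²+3T²) = √(4×(1.870×10^7)² + 3×(1.400×10^7)²) = 4.457×10^7 N·mm.
d³ = 16×4.457×10^7/(π×120.7) = 1.881×10^6 mm³.
d = 123.4 mm.

d = 123 mm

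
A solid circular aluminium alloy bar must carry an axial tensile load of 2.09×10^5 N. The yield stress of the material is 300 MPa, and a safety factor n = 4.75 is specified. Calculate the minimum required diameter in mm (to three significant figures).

d = 64.9 mm

Allowable stress σ_allow = 300/4.75 = 63.16 MPa.
Required area A = F/σ_allow = 209000/63.16 = 3309 mm².
A = πd²/4 → d = √(4A/π) = 64.91 mm.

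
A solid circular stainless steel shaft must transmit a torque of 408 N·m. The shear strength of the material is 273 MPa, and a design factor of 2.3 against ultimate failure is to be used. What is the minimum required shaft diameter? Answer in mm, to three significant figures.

Allowable shear stress τ_allow = 273/2.3 = 118.7 MPa.
For a solid shaft τ = 16T/(πd³), so d³ = 16T/(π τ_allow) = 16×408000/(π×118.7) = 17510 mm³.
d = (17510)^(1/3) = 25.97 mm.

d = 26.0 mm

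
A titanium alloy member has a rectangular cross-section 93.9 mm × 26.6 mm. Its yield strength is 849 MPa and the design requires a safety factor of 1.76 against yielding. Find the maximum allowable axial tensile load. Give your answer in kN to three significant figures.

σ_allow = 849/1.76 = 482.4 MPa.
A = 93.9×26.6 = 2498 mm².
F_allow = σ_allow × A = 482.4×2498 = 1.205×10^6 N.

F_allow = 1200 kN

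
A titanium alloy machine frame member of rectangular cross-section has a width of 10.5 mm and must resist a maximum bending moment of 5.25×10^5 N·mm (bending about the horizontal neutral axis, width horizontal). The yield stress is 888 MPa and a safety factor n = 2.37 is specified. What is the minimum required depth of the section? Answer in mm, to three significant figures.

h = 28.3 mm

σ_allow = 888/2.37 = 374.7 MPa.
For a rectangular section σ = 6M/(bh²), so h² = 6M/(b σ_allow) = 6×525000/(10.5×374.7) = 800.7 mm².
h = 28.30 mm.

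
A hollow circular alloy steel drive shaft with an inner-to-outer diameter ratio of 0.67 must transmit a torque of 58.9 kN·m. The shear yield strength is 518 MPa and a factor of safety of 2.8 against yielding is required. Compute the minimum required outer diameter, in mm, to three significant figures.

τ_allow = 518/2.8 = 185.0 MPa.
For a hollow shaft τ = 16T/[πd_o³(1−k⁴)] with k = 0.67, so 1−k⁴ = 0.7985.
d_o³ = 16T/[π τ_allow (1−k⁴)] = 16×5.8900×10^7/(π×185.0×0.7985) = 2.031×10^6 mm³.
d_o = 126.6 mm.

d_o = 127 mm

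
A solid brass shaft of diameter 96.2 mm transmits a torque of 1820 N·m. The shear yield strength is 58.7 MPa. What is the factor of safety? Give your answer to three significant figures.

n = 5.64

τ = 16T/(πd³) = 16×1820000/(π×96.2³) = 10.41 MPa.
n = τ_limit/τ = 58.7/10.41 = 5.638.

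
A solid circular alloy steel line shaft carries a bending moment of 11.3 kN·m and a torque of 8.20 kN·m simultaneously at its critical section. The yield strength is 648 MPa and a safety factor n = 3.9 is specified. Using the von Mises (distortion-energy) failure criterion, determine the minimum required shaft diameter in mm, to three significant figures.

σ_allow = σ_y/n = 648/3.9 = 166.2 MPa.
For a solid shaft σ_b = 32M/(πd³) and τ = 16T/(πd³), so the von Mises stress is σ' = (16/πd³)·√(4M²+3T²).
√(4M²+3T²) = √(4×(1.130×10^7)² + 3×(8.200×10^6)²) = 2.669×10^7 N·mm.
d³ = 16×2.669×10^7/(π×166.2) = 818200 mm³.
d = 93.53 mm.

d = 93.5 mm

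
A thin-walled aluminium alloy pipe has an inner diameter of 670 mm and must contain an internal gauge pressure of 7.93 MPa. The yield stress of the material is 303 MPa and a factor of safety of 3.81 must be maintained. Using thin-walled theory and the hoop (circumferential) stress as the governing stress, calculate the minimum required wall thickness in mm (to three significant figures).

t = 33.4 mm

σ_allow = 303/3.81 = 79.53 MPa.
Hoop stress σ_h = pD/(2t), so t = pD/(2σ_allow) = 7.93×670/(2×79.53) = 33.40 mm.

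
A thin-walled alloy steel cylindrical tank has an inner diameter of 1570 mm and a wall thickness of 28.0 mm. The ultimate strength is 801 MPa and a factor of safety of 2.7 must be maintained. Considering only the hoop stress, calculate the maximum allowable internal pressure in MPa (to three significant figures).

σ_allow = 801/2.7 = 296.7 MPa.
σ_h = pD/(2t) → p_allow = 2σ_allow t/D = 2×296.7×28.0/1570 = 10.58 MPa.

p_allow = 10.6 MPa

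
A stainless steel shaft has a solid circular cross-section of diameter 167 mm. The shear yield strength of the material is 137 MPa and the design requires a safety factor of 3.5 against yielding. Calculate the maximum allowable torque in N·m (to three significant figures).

T_allow = 35800 N·m

τ_allow = 137/3.5 = 39.14 MPa.
For a solid shaft T_allow = τ_allow·πd³/16; πd³/16 = π×167³/16 = 914500 mm³.
T_allow = 39.14×914500 = 3.580×10^7 N·mm = 35800 N·m.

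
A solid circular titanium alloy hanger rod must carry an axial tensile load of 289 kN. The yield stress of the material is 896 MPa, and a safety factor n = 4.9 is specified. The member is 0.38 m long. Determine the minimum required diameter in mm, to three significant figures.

Allowable stress σ_allow = 896/4.9 = 182.9 MPa.
Required area A = F/σ_allow = 289000/182.9 = 1580 mm².
A = πd²/4 → d = √(4A/π) = 44.86 mm.

d = 44.9 mm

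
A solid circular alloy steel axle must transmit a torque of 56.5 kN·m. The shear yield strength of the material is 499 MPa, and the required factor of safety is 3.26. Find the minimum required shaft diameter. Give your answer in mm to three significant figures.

Allowable shear stress τ_allow = 499/3.26 = 153.1 MPa.
For a solid shaft τ = 16T/(πd³), so d³ = 16T/(π τ_allow) = 16×5.6500×10^7/(π×153.1) = 1.880×10^6 mm³.
d = (1.880×10^6)^(1/3) = 123.4 mm.

d = 123 mm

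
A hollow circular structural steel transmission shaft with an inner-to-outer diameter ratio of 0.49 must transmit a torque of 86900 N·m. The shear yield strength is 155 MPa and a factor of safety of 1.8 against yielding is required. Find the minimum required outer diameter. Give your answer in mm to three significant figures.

τ_allow = 155/1.8 = 86.11 MPa.
For a hollow shaft τ = 16T/[πd_o³(1−k⁴)] with k = 0.49, so 1−k⁴ = 0.9424.
d_o³ = 16T/[π τ_allow (1−k⁴)] = 16×8.6900×10^7/(π×86.11×0.9424) = 5.454×10^6 mm³.
d_o = 176.0 mm.

d_o = 176 mm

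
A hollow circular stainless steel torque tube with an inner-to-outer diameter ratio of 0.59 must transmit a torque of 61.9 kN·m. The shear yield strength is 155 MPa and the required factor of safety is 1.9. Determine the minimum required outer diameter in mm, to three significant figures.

d_o = 164 mm

τ_allow = 155/1.9 = 81.58 MPa.
For a hollow shaft τ = 16T/[πd_o³(1−k⁴)] with k = 0.59, so 1−k⁴ = 0.8788.
d_o³ = 16T/[π τ_allow (1−k⁴)] = 16×6.1900×10^7/(π×81.58×0.8788) = 4.397×10^6 mm³.
d_o = 163.8 mm.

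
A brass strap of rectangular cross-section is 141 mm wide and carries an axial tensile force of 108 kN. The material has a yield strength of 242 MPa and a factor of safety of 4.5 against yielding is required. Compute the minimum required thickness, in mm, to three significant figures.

σ_allow = 242/4.5 = 53.78 MPa.
Required area A = F/σ_allow = 108000/53.78 = 2008 mm².
t = A/w = 2008/141 = 14.24 mm.

t = 14.2 mm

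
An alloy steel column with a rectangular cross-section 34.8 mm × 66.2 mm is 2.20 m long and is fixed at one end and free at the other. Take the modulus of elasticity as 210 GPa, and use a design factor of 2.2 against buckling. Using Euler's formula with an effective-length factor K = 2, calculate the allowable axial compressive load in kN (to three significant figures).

P_allow = 11.3 kN

Buckling occurs about the weak axis: I_min = h·b³/12 = 66.2×34.8³/12 = 232500 mm⁴ (b = 34.8 mm is the smaller dimension).
Effective length L_e = KL = 2×2.20 m = 4400 mm.
Euler critical load P_cr = π²EI/L_e² = π²×210000×232500/4400² = 24890 N.
P_allow = P_cr/n = 24890/2.2 = 11310 N.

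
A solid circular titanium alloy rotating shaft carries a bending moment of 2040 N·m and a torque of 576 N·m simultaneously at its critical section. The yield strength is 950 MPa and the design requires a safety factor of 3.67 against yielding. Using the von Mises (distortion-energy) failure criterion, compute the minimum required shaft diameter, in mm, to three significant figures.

σ_allow = σ_y/n = 950/3.67 = 258.9 MPa.
For a solid shaft σ_b = 32M/(πd³) and τ = 16T/(πd³), so the von Mises stress is σ' = (16/πd³)·√(4M²+3T²).
√(4M²+3T²) = √(4×(2.040×10^6)² + 3×(576000)²) = 4.200×10^6 N·mm.
d³ = 16×4.200×10^6/(π×258.9) = 82640 mm³.
d = 43.56 mm.

d = 43.6 mm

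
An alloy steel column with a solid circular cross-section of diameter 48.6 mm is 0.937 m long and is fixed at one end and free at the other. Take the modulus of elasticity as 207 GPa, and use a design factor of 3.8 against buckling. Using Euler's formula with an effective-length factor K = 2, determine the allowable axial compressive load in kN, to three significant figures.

P_allow = 41.9 kN

I = πd⁴/64 = π×48.6⁴/64 = 273900 mm⁴.
Effective length L_e = KL = 2×0.937 m = 1874 mm.
Euler critical load P_cr = π²EI/L_e² = π²×207000×273900/1874² = 159300 N.
P_allow = P_cr/n = 159300/3.8 = 41920 N.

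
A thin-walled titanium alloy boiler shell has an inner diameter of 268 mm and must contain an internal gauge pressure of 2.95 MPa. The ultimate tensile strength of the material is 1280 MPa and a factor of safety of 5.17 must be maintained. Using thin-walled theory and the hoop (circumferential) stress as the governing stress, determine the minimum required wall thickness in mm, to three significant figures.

σ_allow = 1280/5.17 = 247.6 MPa.
Hoop stress σ_h = pD/(2t), so t = pD/(2σ_allow) = 2.95×268/(2×247.6) = 1.597 mm.

t = 1.60 mm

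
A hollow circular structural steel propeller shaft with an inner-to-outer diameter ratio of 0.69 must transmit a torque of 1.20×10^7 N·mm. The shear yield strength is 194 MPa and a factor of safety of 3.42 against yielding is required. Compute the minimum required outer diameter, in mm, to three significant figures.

τ_allow = 194/3.42 = 56.73 MPa.
For a hollow shaft τ = 16T/[πd_o³(1−k⁴)] with k = 0.69, so 1−k⁴ = 0.7733.
d_o³ = 16T/[π τ_allow (1−k⁴)] = 16×1.2000×10^7/(π×56.73×0.7733) = 1.393×10^6 mm³.
d_o = 111.7 mm.

d_o = 112 mm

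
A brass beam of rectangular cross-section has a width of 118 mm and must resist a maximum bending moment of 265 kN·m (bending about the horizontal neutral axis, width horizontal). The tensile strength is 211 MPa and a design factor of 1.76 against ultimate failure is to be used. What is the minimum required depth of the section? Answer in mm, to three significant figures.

h = 335 mm

σ_allow = 211/1.76 = 119.9 MPa.
For a rectangular section σ = 6M/(bh²), so h² = 6M/(b σ_allow) = 6×2.6500×10^8/(118×119.9) = 112400 mm².
h = 335.3 mm.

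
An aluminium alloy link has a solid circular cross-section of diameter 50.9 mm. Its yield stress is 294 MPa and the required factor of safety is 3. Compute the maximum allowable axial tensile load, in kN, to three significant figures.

F_allow = 199 kN

σ_allow = 294/3 = 98.00 MPa.
A = πd²/4 = π×50.9²/4 = 2035 mm².
F_allow = σ_allow × A = 98.00×2035 = 199400 N.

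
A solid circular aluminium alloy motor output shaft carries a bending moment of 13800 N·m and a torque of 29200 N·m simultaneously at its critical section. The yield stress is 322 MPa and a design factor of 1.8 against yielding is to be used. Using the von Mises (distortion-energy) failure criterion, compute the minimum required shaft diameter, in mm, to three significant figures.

d = 118 mm

σ_allow = σ_y/n = 322/1.8 = 178.9 MPa.
For a solid shaft σ_b = 32M/(πd³) and τ = 16T/(πd³), so the von Mises stress is σ' = (16/πd³)·√(4M²+3T²).
√(4M²+3T²) = √(4×(1.380×10^7)² + 3×(2.920×10^7)²) = 5.762×10^7 N·mm.
d³ = 16×5.762×10^7/(π×178.9) = 1.640×10^6 mm³.
d = 117.9 mm.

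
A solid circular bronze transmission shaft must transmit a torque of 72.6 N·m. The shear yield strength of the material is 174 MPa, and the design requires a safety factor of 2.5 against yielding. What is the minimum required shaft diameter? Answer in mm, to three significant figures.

Allowable shear stress τ_allow = 174/2.5 = 69.60 MPa.
For a solid shaft τ = 16T/(πd³), so d³ = 16T/(π τ_allow) = 16×72600/(π×69.60) = 5312 mm³.
d = (5312)^(1/3) = 17.45 mm.

d = 17.4 mm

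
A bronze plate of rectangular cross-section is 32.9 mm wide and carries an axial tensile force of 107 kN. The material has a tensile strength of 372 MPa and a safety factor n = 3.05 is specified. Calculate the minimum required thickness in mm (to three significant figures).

σ_allow = 372/3.05 = 122.0 MPa.
Required area A = F/σ_allow = 107000/122.0 = 877.3 mm².
t = A/w = 877.3/32.9 = 26.67 mm.

t = 26.7 mm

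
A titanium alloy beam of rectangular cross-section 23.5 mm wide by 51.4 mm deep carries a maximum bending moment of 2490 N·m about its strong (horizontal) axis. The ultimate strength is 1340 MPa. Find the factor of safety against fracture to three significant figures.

n = 5.57

Section modulus S = bh²/6 = 23.5×51.4²/6 = 10350 mm³.
σ = M/S = 2490000/10350 = 240.6 MPa.
n = 1340/240.6 = 5.569.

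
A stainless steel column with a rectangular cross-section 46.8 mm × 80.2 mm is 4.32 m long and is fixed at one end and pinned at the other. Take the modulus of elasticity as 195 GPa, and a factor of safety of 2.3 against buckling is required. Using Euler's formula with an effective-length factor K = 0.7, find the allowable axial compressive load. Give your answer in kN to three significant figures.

P_allow = 62.7 kN

Buckling occurs about the weak axis: I_min = h·b³/12 = 80.2×46.8³/12 = 685100 mm⁴ (b = 46.8 mm is the smaller dimension).
Effective length L_e = KL = 0.7×4.32 m = 3024 mm.
Euler critical load P_cr = π²EI/L_e² = π²×195000×685100/3024² = 144200 N.
P_allow = P_cr/n = 144200/2.3 = 62690 N.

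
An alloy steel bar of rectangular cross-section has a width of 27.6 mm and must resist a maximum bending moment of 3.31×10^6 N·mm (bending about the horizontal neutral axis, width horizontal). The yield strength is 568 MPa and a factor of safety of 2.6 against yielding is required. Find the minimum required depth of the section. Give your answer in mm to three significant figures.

h = 57.4 mm

σ_allow = 568/2.6 = 218.5 MPa.
For a rectangular section σ = 6M/(bh²), so h² = 6M/(b σ_allow) = 6×3310000/(27.6×218.5) = 3294 mm².
h = 57.39 mm.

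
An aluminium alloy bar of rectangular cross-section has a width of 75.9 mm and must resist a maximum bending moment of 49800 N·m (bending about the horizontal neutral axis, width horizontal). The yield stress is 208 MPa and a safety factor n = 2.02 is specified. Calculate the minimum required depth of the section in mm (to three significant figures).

σ_allow = 208/2.02 = 103.0 MPa.
For a rectangular section σ = 6M/(bh²), so h² = 6M/(b σ_allow) = 6×4.9800×10^7/(75.9×103.0) = 38230 mm².
h = 195.5 mm.

h = 196 mm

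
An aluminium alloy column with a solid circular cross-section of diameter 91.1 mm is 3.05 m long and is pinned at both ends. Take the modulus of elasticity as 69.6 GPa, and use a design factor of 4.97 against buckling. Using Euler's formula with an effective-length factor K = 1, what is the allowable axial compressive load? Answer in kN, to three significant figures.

I = πd⁴/64 = π×91.1⁴/64 = 3.381×10^6 mm⁴.
Effective length L_e = KL = 1×3.05 m = 3050 mm.
Euler critical load P_cr = π²EI/L_e² = π²×69600×3.381×10^6/3050² = 249700 N.
P_allow = P_cr/n = 249700/4.97 = 50230 N.

P_allow = 50.2 kN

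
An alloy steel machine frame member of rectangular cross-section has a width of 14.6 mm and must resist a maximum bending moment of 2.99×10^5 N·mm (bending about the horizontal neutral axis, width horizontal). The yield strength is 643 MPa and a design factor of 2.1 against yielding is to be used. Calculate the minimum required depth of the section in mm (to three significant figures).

h = 20.0 mm

σ_allow = 643/2.1 = 306.2 MPa.
For a rectangular section σ = 6M/(bh²), so h² = 6M/(b σ_allow) = 6×299000/(14.6×306.2) = 401.3 mm².
h = 20.03 mm.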